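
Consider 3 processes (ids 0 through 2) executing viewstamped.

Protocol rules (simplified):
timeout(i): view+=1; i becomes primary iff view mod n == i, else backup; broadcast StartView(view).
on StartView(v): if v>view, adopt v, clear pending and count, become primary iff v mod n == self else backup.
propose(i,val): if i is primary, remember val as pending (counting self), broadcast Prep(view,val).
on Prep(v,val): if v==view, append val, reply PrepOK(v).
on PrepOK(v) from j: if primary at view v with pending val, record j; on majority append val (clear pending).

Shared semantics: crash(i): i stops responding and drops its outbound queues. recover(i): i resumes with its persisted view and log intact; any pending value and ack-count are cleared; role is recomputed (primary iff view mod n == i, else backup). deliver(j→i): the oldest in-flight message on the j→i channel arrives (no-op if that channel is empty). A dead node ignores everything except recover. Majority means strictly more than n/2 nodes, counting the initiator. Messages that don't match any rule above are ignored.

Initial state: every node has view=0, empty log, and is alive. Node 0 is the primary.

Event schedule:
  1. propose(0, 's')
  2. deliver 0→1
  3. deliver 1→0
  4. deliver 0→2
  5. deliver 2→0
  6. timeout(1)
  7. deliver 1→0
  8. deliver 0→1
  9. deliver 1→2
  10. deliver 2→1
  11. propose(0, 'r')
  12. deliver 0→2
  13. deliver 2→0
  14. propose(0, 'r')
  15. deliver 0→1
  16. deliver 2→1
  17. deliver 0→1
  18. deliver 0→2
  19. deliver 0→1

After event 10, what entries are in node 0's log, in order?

s

1. propose(0,'s'):  nop
2. deliver 0→1:  <1:back v0 s>
3. deliver 1→0:  <0:prim v0 s>
4. deliver 0→2:  <2:back v0 s>
5. deliver 2→0:  nop
6. timeout(1):  <1:prim v1 s>
7. deliver 1→0:  <0:back v1 s>
8. deliver 0→1:  nop
9. deliver 1→2:  <2:back v1 s>
10. deliver 2→1:  nop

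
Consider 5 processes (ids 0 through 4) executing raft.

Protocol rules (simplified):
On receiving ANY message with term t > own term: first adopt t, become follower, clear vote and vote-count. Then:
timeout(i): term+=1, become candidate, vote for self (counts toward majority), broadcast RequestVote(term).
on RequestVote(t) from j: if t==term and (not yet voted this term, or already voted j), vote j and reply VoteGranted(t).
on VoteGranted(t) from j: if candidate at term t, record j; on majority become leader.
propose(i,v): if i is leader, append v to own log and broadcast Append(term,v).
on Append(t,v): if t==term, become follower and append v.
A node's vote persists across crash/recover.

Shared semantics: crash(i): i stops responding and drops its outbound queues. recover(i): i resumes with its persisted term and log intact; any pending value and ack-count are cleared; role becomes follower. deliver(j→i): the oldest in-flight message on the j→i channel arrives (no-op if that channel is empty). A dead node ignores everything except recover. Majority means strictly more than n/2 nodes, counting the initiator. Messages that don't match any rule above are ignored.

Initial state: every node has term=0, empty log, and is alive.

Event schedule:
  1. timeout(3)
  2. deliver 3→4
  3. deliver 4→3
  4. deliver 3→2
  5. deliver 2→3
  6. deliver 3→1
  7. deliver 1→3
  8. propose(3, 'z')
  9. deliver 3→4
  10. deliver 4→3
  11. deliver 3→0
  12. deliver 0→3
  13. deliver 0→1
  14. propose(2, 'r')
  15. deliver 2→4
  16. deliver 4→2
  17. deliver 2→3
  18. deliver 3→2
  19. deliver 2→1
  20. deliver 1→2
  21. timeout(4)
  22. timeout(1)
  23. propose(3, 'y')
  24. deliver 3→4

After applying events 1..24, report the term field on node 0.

step 1 timeout(3): 3={cand,t=1,log=-}
step 2 deliver 3→4: 4={foll,t=1,log=-}
step 3 deliver 4→3: —
step 4 deliver 3→2: 2={foll,t=1,log=-}
step 5 deliver 2→3: 3={lead,t=1,log=-}
step 6 deliver 3→1: 1={foll,t=1,log=-}
step 7 deliver 1→3: —
step 8 propose(3,'z'): 3={lead,t=1,log=z}
step 9 deliver 3→4: 4={foll,t=1,log=z}
step 10 deliver 4→3: —
step 11 deliver 3→0: 0={foll,t=1,log=-}
step 12 deliver 0→3: —
step 13 deliver 0→1: —
step 14 propose(2,'r'): —
step 15 deliver 2→4: —
step 16 deliver 4→2: —
step 17 deliver 2→3: —
step 18 deliver 3→2: 2={foll,t=1,log=z}
step 19 deliver 2→1: —
step 20 deliver 1→2: —
step 21 timeout(4): 4={cand,t=2,log=z}
step 22 timeout(1): 1={cand,t=2,log=-}
step 23 propose(3,'y'): 3={lead,t=1,log=z,y}
step 24 deliver 3→4: —

1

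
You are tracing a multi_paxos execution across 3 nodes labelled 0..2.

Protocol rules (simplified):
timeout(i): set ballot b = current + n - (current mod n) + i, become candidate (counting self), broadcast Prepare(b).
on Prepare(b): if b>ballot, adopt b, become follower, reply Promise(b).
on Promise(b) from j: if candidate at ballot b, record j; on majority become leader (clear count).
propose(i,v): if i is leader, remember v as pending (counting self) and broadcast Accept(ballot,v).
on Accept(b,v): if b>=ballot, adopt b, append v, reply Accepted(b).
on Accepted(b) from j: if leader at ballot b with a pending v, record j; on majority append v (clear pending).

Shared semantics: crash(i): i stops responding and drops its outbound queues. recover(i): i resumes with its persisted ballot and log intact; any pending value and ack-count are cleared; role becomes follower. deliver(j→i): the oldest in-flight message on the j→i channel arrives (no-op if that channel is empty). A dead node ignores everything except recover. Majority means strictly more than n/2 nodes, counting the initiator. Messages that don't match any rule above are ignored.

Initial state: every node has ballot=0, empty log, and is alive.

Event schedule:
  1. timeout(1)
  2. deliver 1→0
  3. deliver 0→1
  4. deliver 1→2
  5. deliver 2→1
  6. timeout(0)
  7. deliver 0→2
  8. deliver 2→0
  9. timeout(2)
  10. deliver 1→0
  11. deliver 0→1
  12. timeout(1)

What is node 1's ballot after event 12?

1. timeout(1):  <1:cand b4 ->
2. deliver 1→0:  <0:foll b4 ->
3. deliver 0→1:  <1:lead b4 ->
4. deliver 1→2:  <2:foll b4 ->
5. deliver 2→1:  nop
6. timeout(0):  <0:cand b6 ->
7. deliver 0→2:  <2:foll b6 ->
8. deliver 2→0:  <0:lead b6 ->
9. timeout(2):  <2:cand b11 ->
10. deliver 1→0:  nop
11. deliver 0→1:  <1:foll b6 ->
12. timeout(1):  <1:cand b10 ->

10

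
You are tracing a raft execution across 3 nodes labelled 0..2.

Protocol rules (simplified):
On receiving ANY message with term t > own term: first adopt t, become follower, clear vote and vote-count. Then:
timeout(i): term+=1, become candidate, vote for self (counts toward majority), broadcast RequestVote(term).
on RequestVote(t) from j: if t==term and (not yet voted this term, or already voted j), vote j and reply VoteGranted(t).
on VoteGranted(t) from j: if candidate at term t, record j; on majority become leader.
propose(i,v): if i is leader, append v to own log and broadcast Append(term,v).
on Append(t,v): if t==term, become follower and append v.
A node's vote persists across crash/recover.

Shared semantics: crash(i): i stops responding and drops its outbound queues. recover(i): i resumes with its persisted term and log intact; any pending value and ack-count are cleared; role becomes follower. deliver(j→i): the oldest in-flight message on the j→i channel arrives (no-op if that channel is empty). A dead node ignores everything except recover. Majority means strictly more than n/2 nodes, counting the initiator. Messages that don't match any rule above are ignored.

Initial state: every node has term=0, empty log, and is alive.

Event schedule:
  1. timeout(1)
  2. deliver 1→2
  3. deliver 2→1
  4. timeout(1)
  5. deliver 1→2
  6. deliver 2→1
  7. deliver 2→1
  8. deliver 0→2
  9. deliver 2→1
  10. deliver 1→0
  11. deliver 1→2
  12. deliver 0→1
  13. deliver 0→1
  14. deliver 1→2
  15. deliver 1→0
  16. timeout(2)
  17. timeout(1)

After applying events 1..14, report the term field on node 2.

after 1 — timeout(1): n1:cand/t1/[-]
after 2 — deliver 1→2: n2:foll/t1/[-]
after 3 — deliver 2→1: n1:lead/t1/[-]
after 4 — timeout(1): n1:cand/t2/[-]
after 5 — deliver 1→2: n2:foll/t2/[-]
after 6 — deliver 2→1: n1:lead/t2/[-]
after 7 — deliver 2→1: ·
after 8 — deliver 0→2: ·
after 9 — deliver 2→1: ·
after 10 — deliver 1→0: n0:foll/t1/[-]
after 11 — deliver 1→2: ·
after 12 — deliver 0→1: ·
after 13 — deliver 0→1: ·
after 14 — deliver 1→2: ·

2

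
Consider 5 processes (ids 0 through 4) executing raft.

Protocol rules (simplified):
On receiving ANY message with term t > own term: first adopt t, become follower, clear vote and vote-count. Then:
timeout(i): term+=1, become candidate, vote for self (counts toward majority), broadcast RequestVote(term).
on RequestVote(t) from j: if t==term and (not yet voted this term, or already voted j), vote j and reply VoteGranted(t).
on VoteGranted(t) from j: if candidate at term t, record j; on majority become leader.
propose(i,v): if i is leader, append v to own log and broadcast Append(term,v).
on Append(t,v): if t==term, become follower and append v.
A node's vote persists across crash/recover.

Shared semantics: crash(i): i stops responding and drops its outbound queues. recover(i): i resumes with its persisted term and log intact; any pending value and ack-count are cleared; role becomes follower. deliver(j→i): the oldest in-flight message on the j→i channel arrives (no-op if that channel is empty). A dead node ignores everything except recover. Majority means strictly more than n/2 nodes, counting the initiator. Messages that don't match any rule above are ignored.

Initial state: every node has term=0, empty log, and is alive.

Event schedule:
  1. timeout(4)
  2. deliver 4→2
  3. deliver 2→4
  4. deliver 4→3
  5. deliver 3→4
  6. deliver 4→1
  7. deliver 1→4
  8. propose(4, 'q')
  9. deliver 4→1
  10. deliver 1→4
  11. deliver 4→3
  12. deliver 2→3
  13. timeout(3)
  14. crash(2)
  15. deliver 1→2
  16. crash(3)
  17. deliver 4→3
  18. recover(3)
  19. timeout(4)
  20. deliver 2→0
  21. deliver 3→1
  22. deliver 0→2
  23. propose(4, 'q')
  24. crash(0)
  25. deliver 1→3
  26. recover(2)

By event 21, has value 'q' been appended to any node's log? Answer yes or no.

yes

[1] timeout(4) → N4(cand t1 [-])
[2] deliver 4→2 → N2(foll t1 [-])
[3] deliver 2→4 → ∅
[4] deliver 4→3 → N3(foll t1 [-])
[5] deliver 3→4 → N4(lead t1 [-])
[6] deliver 4→1 → N1(foll t1 [-])
[7] deliver 1→4 → ∅
[8] propose(4,'q') → N4(lead t1 [q])
[9] deliver 4→1 → N1(foll t1 [q])
[10] deliver 1→4 → ∅
[11] deliver 4→3 → N3(foll t1 [q])
[12] deliver 2→3 → ∅
[13] timeout(3) → N3(cand t2 [q])
[14] crash(2) → N2(✗foll t1 [-])
[15] deliver 1→2 → ∅
[16] crash(3) → N3(✗cand t2 [q])
[17] deliver 4→3 → ∅
[18] recover(3) → N3(foll t2 [q])
[19] timeout(4) → N4(cand t2 [q])
[20] deliver 2→0 → ∅
[21] deliver 3→1 → ∅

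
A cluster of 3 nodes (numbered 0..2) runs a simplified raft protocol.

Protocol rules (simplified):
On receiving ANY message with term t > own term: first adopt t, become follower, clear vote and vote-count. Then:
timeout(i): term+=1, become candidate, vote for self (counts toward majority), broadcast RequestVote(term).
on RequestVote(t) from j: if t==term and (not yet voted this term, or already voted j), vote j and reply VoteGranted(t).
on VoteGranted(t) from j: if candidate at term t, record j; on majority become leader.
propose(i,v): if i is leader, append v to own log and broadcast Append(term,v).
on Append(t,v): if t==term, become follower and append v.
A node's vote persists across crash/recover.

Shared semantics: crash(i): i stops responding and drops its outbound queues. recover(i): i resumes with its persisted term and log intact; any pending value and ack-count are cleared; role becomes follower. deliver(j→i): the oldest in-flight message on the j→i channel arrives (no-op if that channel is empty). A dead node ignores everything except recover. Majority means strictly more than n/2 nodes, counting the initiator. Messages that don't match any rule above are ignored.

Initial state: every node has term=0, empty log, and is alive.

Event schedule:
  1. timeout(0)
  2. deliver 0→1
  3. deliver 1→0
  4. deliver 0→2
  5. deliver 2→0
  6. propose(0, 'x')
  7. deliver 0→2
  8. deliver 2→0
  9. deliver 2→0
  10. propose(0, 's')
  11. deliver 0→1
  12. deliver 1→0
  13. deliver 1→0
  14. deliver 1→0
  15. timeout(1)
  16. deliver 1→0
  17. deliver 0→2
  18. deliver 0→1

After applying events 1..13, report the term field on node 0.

1

step 1 timeout(0): 0={cand,t=1,log=-}
step 2 deliver 0→1: 1={foll,t=1,log=-}
step 3 deliver 1→0: 0={lead,t=1,log=-}
step 4 deliver 0→2: 2={foll,t=1,log=-}
step 5 deliver 2→0: —
step 6 propose(0,'x'): 0={lead,t=1,log=x}
step 7 deliver 0→2: 2={foll,t=1,log=x}
step 8 deliver 2→0: —
step 9 deliver 2→0: —
step 10 propose(0,'s'): 0={lead,t=1,log=x,s}
step 11 deliver 0→1: 1={foll,t=1,log=x}
step 12 deliver 1→0: —
step 13 deliver 1→0: —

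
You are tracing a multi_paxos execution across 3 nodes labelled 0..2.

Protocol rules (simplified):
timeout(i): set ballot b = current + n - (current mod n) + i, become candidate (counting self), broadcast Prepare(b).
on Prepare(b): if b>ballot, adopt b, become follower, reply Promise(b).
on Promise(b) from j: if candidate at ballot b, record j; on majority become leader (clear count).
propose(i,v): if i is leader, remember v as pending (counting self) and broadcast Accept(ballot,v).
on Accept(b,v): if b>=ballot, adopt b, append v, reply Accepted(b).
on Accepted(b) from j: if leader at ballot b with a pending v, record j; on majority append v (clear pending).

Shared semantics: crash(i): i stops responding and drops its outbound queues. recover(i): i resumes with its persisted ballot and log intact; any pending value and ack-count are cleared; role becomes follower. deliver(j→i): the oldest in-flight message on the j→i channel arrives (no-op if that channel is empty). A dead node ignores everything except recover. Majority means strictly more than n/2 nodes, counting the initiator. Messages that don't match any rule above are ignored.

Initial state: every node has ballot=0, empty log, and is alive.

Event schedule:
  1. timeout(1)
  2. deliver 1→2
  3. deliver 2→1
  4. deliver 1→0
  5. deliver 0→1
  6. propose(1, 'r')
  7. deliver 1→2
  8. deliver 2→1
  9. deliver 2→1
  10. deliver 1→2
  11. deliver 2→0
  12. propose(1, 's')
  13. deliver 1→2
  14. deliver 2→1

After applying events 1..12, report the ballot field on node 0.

4

after 1 — timeout(1): n1:cand/b4/[-]
after 2 — deliver 1→2: n2:foll/b4/[-]
after 3 — deliver 2→1: n1:lead/b4/[-]
after 4 — deliver 1→0: n0:foll/b4/[-]
after 5 — deliver 0→1: ·
after 6 — propose(1,'r'): ·
after 7 — deliver 1→2: n2:foll/b4/[r]
after 8 — deliver 2→1: n1:lead/b4/[r]
after 9 — deliver 2→1: ·
after 10 — deliver 1→2: ·
after 11 — deliver 2→0: ·
after 12 — propose(1,'s'): ·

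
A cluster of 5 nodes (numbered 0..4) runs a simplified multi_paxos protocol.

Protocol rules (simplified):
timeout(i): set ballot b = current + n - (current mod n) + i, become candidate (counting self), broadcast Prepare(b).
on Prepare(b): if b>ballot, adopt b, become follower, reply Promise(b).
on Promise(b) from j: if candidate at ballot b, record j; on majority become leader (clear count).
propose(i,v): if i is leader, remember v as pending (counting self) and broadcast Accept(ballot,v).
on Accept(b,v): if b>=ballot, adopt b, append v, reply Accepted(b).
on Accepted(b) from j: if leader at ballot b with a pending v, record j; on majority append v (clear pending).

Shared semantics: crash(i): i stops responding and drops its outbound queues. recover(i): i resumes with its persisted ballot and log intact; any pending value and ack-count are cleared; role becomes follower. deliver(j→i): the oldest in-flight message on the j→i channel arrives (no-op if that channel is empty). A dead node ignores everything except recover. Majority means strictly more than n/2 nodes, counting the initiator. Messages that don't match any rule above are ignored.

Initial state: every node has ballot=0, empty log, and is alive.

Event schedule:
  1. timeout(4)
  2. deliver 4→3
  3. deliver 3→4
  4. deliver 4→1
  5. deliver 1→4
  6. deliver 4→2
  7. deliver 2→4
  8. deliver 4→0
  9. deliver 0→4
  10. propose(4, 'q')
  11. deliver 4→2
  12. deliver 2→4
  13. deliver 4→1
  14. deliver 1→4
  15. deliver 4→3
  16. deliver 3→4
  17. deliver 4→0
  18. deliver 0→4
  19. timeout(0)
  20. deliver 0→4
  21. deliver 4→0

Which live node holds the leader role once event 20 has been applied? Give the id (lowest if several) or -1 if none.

after 1 — timeout(4): n4:cand/b9/[-]
after 2 — deliver 4→3: n3:foll/b9/[-]
after 3 — deliver 3→4: ·
after 4 — deliver 4→1: n1:foll/b9/[-]
after 5 — deliver 1→4: n4:lead/b9/[-]
after 6 — deliver 4→2: n2:foll/b9/[-]
after 7 — deliver 2→4: ·
after 8 — deliver 4→0: n0:foll/b9/[-]
after 9 — deliver 0→4: ·
after 10 — propose(4,'q'): ·
after 11 — deliver 4→2: n2:foll/b9/[q]
after 12 — deliver 2→4: ·
after 13 — deliver 4→1: n1:foll/b9/[q]
after 14 — deliver 1→4: n4:lead/b9/[q]
after 15 — deliver 4→3: n3:foll/b9/[q]
after 16 — deliver 3→4: ·
after 17 — deliver 4→0: n0:foll/b9/[q]
after 18 — deliver 0→4: ·
after 19 — timeout(0): n0:cand/b10/[q]
after 20 — deliver 0→4: n4:foll/b10/[q]

-1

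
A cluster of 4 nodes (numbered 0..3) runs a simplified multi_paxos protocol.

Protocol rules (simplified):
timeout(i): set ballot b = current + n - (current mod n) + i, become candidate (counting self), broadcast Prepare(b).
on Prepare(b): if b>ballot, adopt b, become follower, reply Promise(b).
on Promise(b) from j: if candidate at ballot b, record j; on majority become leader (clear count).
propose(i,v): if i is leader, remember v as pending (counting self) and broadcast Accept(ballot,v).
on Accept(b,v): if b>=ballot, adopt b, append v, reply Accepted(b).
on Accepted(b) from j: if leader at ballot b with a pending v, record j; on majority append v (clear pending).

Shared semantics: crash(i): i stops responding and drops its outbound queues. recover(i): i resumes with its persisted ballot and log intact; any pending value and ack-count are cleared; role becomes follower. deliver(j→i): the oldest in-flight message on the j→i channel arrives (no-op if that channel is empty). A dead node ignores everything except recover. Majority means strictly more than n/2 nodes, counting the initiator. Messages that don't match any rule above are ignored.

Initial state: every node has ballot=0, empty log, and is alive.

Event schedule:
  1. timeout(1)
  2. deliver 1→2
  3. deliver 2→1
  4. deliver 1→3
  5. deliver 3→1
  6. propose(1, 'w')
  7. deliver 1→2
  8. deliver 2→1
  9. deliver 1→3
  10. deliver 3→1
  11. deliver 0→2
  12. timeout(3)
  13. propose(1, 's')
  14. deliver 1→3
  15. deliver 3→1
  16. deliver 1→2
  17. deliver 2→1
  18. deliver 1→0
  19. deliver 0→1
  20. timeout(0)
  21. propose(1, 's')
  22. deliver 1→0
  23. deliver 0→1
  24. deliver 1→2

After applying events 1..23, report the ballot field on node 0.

8

after 1 — timeout(1): n1:cand/b5/[-]
after 2 — deliver 1→2: n2:foll/b5/[-]
after 3 — deliver 2→1: ·
after 4 — deliver 1→3: n3:foll/b5/[-]
after 5 — deliver 3→1: n1:lead/b5/[-]
after 6 — propose(1,'w'): ·
after 7 — deliver 1→2: n2:foll/b5/[w]
after 8 — deliver 2→1: ·
after 9 — deliver 1→3: n3:foll/b5/[w]
after 10 — deliver 3→1: n1:lead/b5/[w]
after 11 — deliver 0→2: ·
after 12 — timeout(3): n3:cand/b11/[w]
after 13 — propose(1,'s'): ·
after 14 — deliver 1→3: ·
after 15 — deliver 3→1: n1:foll/b11/[w]
after 16 — deliver 1→2: n2:foll/b5/[w,s]
after 17 — deliver 2→1: ·
after 18 — deliver 1→0: n0:foll/b5/[-]
after 19 — deliver 0→1: ·
after 20 — timeout(0): n0:cand/b8/[-]
after 21 — propose(1,'s'): ·
after 22 — deliver 1→0: ·
after 23 — deliver 0→1: ·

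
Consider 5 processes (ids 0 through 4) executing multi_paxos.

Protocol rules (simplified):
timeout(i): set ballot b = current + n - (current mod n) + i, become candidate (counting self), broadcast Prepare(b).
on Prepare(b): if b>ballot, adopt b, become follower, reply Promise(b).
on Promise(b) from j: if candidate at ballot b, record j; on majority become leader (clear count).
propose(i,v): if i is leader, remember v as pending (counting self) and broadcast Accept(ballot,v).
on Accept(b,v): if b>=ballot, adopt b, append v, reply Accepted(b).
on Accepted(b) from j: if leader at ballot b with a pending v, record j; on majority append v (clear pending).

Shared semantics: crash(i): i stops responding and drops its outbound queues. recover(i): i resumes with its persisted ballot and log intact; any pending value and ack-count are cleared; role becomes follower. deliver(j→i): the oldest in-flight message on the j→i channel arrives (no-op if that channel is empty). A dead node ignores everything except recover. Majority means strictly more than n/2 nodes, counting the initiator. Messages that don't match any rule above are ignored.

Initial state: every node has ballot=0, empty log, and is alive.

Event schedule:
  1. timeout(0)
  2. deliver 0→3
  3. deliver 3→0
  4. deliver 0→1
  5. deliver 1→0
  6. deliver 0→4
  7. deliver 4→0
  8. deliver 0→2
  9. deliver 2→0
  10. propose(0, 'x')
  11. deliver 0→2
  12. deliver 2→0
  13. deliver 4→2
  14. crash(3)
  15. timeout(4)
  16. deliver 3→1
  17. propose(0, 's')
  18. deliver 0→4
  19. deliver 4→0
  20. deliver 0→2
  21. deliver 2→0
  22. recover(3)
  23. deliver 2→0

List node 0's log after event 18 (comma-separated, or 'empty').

[1] timeout(0) → N0(cand b5 [-])
[2] deliver 0→3 → N3(foll b5 [-])
[3] deliver 3→0 → ∅
[4] deliver 0→1 → N1(foll b5 [-])
[5] deliver 1→0 → N0(lead b5 [-])
[6] deliver 0→4 → N4(foll b5 [-])
[7] deliver 4→0 → ∅
[8] deliver 0→2 → N2(foll b5 [-])
[9] deliver 2→0 → ∅
[10] propose(0,'x') → ∅
[11] deliver 0→2 → N2(foll b5 [x])
[12] deliver 2→0 → ∅
[13] deliver 4→2 → ∅
[14] crash(3) → N3(✗foll b5 [-])
[15] timeout(4) → N4(cand b14 [-])
[16] deliver 3→1 → ∅
[17] propose(0,'s') → ∅
[18] deliver 0→4 → ∅

empty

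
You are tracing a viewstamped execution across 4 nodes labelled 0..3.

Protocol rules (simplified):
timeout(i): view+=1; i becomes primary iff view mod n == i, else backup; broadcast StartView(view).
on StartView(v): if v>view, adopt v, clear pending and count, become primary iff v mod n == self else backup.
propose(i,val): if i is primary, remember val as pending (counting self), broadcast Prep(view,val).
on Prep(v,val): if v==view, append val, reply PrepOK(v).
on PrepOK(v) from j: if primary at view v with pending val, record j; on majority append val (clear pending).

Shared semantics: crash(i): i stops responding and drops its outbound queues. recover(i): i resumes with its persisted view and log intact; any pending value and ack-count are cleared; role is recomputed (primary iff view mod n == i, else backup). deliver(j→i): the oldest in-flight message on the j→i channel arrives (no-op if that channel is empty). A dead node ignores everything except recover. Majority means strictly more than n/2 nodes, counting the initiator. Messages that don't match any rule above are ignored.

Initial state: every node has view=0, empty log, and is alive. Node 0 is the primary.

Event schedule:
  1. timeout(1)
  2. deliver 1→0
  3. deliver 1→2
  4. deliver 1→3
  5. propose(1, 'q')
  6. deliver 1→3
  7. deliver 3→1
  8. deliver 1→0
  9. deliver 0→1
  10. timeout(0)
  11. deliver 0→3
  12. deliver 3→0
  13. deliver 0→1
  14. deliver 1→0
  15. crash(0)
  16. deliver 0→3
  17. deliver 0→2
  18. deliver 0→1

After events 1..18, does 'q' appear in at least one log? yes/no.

step 1 timeout(1): 1={prim,v=1,log=-}
step 2 deliver 1→0: 0={back,v=1,log=-}
step 3 deliver 1→2: 2={back,v=1,log=-}
step 4 deliver 1→3: 3={back,v=1,log=-}
step 5 propose(1,'q'): —
step 6 deliver 1→3: 3={back,v=1,log=q}
step 7 deliver 3→1: —
step 8 deliver 1→0: 0={back,v=1,log=q}
step 9 deliver 0→1: 1={prim,v=1,log=q}
step 10 timeout(0): 0={back,v=2,log=q}
step 11 deliver 0→3: 3={back,v=2,log=q}
step 12 deliver 3→0: —
step 13 deliver 0→1: 1={back,v=2,log=q}
step 14 deliver 1→0: —
step 15 crash(0): 0={✗back,v=2,log=q}
step 16 deliver 0→3: —
step 17 deliver 0→2: —
step 18 deliver 0→1: —

yes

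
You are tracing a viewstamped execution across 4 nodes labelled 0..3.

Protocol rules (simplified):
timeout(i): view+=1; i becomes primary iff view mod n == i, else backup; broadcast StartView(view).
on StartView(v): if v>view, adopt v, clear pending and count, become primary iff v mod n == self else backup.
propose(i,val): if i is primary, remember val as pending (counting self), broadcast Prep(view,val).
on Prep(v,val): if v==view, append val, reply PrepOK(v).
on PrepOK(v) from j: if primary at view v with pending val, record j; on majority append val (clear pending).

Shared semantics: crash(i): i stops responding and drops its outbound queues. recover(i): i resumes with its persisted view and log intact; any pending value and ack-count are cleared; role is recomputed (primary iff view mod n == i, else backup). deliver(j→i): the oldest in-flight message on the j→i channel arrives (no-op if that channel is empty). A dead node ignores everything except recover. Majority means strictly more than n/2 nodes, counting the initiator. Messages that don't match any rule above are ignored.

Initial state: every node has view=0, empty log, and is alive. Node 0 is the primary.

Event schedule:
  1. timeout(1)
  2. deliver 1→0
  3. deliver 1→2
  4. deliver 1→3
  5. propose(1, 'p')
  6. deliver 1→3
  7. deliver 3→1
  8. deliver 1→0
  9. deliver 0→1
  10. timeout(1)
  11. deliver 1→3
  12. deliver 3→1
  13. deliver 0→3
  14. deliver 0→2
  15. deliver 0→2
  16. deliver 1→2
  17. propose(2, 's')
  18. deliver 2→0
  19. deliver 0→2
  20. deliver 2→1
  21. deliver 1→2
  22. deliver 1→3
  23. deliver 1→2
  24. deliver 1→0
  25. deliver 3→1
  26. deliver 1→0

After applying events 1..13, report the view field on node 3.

2

1. timeout(1):  <1:prim v1 ->
2. deliver 1→0:  <0:back v1 ->
3. deliver 1→2:  <2:back v1 ->
4. deliver 1→3:  <3:back v1 ->
5. propose(1,'p'):  nop
6. deliver 1→3:  <3:back v1 p>
7. deliver 3→1:  nop
8. deliver 1→0:  <0:back v1 p>
9. deliver 0→1:  <1:prim v1 p>
10. timeout(1):  <1:back v2 p>
11. deliver 1→3:  <3:back v2 p>
12. deliver 3→1:  nop
13. deliver 0→3:  nop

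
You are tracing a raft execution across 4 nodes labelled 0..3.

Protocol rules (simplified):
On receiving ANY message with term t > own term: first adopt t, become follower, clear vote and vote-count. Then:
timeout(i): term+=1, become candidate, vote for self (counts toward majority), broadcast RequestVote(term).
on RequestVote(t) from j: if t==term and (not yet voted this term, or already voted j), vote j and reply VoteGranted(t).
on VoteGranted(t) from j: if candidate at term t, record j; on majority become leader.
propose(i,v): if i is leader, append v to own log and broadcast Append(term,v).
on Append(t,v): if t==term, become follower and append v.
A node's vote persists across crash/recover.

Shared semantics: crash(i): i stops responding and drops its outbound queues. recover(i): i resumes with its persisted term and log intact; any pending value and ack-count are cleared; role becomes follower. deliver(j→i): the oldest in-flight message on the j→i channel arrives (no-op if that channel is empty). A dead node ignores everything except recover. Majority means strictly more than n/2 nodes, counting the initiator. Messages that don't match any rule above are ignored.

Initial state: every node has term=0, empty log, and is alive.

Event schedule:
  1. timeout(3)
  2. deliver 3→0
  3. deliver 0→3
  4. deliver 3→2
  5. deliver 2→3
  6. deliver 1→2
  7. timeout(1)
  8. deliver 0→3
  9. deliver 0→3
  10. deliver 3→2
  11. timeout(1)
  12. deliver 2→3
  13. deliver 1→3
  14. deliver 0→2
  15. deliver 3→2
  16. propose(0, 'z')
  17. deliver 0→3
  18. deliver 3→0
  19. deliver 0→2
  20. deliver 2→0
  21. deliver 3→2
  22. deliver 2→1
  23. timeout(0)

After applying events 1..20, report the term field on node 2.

1

step 1 timeout(3): 3={cand,t=1,log=-}
step 2 deliver 3→0: 0={foll,t=1,log=-}
step 3 deliver 0→3: —
step 4 deliver 3→2: 2={foll,t=1,log=-}
step 5 deliver 2→3: 3={lead,t=1,log=-}
step 6 deliver 1→2: —
step 7 timeout(1): 1={cand,t=1,log=-}
step 8 deliver 0→3: —
step 9 deliver 0→3: —
step 10 deliver 3→2: —
step 11 timeout(1): 1={cand,t=2,log=-}
step 12 deliver 2→3: —
step 13 deliver 1→3: —
step 14 deliver 0→2: —
step 15 deliver 3→2: —
step 16 propose(0,'z'): —
step 17 deliver 0→3: —
step 18 deliver 3→0: —
step 19 deliver 0→2: —
step 20 deliver 2→0: —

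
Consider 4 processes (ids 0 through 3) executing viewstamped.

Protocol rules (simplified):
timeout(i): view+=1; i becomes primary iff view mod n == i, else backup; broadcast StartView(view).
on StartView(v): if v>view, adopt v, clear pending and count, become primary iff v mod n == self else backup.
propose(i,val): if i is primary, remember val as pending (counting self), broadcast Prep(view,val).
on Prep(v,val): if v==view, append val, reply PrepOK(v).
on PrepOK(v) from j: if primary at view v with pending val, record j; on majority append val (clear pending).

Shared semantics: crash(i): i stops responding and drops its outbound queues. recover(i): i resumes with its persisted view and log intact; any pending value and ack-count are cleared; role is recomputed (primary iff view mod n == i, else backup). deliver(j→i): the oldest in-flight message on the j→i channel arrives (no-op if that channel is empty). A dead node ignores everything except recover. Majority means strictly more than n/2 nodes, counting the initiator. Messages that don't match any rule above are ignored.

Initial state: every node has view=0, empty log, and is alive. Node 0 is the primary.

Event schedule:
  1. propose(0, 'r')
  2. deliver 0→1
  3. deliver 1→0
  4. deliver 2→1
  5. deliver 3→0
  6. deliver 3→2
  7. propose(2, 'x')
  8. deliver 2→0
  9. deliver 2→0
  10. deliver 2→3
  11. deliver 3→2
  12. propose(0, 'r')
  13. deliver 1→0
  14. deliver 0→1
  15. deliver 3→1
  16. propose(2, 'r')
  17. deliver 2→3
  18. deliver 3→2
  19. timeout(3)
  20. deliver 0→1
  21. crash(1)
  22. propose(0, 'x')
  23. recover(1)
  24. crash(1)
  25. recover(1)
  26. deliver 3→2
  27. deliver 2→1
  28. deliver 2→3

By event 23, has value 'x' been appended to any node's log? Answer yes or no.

no

e1 propose(0,'r'): ·
e2 deliver 0→1: 1[back,v=0,r]
e3 deliver 1→0: ·
e4 deliver 2→1: ·
e5 deliver 3→0: ·
e6 deliver 3→2: ·
e7 propose(2,'x'): ·
e8 deliver 2→0: ·
e9 deliver 2→0: ·
e10 deliver 2→3: ·
e11 deliver 3→2: ·
e12 propose(0,'r'): ·
e13 deliver 1→0: ·
e14 deliver 0→1: 1[back,v=0,r,r]
e15 deliver 3→1: ·
e16 propose(2,'r'): ·
e17 deliver 2→3: ·
e18 deliver 3→2: ·
e19 timeout(3): 3[back,v=1,-]
e20 deliver 0→1: ·
e21 crash(1): 1[✗back,v=0,r,r]
e22 propose(0,'x'): ·
e23 recover(1): 1[back,v=0,r,r]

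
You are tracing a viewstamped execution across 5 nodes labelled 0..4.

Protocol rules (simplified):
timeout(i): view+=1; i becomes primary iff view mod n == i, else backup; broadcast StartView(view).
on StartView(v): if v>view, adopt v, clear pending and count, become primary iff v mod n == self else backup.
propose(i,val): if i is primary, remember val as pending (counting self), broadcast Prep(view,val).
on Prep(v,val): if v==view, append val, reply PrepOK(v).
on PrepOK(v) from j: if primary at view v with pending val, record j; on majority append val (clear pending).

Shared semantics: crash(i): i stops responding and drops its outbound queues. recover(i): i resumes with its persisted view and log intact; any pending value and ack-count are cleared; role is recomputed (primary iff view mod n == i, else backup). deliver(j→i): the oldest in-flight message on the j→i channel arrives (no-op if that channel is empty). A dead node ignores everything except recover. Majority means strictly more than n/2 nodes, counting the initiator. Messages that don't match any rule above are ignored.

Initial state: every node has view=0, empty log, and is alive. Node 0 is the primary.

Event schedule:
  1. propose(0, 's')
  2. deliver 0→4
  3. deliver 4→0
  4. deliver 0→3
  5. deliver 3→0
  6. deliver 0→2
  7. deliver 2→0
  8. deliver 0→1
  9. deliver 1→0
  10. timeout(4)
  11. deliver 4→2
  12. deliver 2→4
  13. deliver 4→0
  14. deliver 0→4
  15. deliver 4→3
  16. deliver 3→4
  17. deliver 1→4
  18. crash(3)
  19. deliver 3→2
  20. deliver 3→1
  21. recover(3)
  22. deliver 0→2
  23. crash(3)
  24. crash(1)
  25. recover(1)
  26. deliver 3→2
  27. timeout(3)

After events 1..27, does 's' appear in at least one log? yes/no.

after 1 — propose(0,'s'): ·
after 2 — deliver 0→4: n4:back/v0/[s]
after 3 — deliver 4→0: ·
after 4 — deliver 0→3: n3:back/v0/[s]
after 5 — deliver 3→0: n0:prim/v0/[s]
after 6 — deliver 0→2: n2:back/v0/[s]
after 7 — deliver 2→0: ·
after 8 — deliver 0→1: n1:back/v0/[s]
after 9 — deliver 1→0: ·
after 10 — timeout(4): n4:back/v1/[s]
after 11 — deliver 4→2: n2:back/v1/[s]
after 12 — deliver 2→4: ·
after 13 — deliver 4→0: n0:back/v1/[s]
after 14 — deliver 0→4: ·
after 15 — deliver 4→3: n3:back/v1/[s]
after 16 — deliver 3→4: ·
after 17 — deliver 1→4: ·
after 18 — crash(3): n3:✗back/v1/[s]
after 19 — deliver 3→2: ·
after 20 — deliver 3→1: ·
after 21 — recover(3): n3:back/v1/[s]
after 22 — deliver 0→2: ·
after 23 — crash(3): n3:✗back/v1/[s]
after 24 — crash(1): n1:✗back/v0/[s]
after 25 — recover(1): n1:back/v0/[s]
after 26 — deliver 3→2: ·
after 27 — timeout(3): ·

yes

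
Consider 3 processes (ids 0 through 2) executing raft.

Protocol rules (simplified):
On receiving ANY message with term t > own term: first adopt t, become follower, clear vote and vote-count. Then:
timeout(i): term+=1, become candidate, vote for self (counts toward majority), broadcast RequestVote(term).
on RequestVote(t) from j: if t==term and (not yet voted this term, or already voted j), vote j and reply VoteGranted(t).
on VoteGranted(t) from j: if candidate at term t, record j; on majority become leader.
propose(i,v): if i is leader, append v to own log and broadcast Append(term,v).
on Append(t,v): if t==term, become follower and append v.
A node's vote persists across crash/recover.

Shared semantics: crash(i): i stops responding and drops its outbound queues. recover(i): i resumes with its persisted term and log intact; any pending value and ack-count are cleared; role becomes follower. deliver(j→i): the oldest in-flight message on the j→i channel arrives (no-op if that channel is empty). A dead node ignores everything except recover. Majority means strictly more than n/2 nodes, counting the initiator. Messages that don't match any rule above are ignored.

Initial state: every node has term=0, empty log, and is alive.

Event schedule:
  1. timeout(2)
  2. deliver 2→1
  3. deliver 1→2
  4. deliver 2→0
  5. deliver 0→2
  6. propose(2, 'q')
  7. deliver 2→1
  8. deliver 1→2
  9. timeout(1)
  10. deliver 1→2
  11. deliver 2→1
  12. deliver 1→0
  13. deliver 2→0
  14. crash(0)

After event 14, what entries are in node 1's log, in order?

q

step 1 timeout(2): 2={cand,t=1,log=-}
step 2 deliver 2→1: 1={foll,t=1,log=-}
step 3 deliver 1→2: 2={lead,t=1,log=-}
step 4 deliver 2→0: 0={foll,t=1,log=-}
step 5 deliver 0→2: —
step 6 propose(2,'q'): 2={lead,t=1,log=q}
step 7 deliver 2→1: 1={foll,t=1,log=q}
step 8 deliver 1→2: —
step 9 timeout(1): 1={cand,t=2,log=q}
step 10 deliver 1→2: 2={foll,t=2,log=q}
step 11 deliver 2→1: 1={lead,t=2,log=q}
step 12 deliver 1→0: 0={foll,t=2,log=-}
step 13 deliver 2→0: —
step 14 crash(0): 0={✗foll,t=2,log=-}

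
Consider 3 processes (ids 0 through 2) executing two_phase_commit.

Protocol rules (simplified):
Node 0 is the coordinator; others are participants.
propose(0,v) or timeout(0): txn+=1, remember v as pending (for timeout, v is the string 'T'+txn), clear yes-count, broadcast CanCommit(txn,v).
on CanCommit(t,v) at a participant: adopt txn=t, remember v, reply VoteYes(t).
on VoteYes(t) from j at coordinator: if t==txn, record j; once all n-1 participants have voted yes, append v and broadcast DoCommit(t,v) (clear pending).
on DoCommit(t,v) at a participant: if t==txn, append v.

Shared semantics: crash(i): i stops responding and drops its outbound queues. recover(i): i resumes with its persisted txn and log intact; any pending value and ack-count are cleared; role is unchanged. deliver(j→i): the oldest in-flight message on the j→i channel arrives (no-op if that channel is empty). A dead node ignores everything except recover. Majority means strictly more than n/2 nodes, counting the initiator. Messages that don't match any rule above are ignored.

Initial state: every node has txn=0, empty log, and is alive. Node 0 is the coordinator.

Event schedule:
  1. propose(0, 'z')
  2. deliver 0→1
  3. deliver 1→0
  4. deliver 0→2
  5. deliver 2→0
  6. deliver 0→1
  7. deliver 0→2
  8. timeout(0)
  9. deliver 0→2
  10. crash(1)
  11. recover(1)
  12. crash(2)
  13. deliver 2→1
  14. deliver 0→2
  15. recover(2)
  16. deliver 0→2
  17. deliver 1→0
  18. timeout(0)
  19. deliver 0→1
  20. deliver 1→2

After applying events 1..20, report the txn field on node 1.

2

[1] propose(0,'z') → N0(coor t1 [-])
[2] deliver 0→1 → N1(part t1 [-])
[3] deliver 1→0 → ∅
[4] deliver 0→2 → N2(part t1 [-])
[5] deliver 2→0 → N0(coor t1 [z])
[6] deliver 0→1 → N1(part t1 [z])
[7] deliver 0→2 → N2(part t1 [z])
[8] timeout(0) → N0(coor t2 [z])
[9] deliver 0→2 → N2(part t2 [z])
[10] crash(1) → N1(✗part t1 [z])
[11] recover(1) → N1(part t1 [z])
[12] crash(2) → N2(✗part t2 [z])
[13] deliver 2→1 → ∅
[14] deliver 0→2 → ∅
[15] recover(2) → N2(part t2 [z])
[16] deliver 0→2 → ∅
[17] deliver 1→0 → ∅
[18] timeout(0) → N0(coor t3 [z])
[19] deliver 0→1 → N1(part t2 [z])
[20] deliver 1→2 → ∅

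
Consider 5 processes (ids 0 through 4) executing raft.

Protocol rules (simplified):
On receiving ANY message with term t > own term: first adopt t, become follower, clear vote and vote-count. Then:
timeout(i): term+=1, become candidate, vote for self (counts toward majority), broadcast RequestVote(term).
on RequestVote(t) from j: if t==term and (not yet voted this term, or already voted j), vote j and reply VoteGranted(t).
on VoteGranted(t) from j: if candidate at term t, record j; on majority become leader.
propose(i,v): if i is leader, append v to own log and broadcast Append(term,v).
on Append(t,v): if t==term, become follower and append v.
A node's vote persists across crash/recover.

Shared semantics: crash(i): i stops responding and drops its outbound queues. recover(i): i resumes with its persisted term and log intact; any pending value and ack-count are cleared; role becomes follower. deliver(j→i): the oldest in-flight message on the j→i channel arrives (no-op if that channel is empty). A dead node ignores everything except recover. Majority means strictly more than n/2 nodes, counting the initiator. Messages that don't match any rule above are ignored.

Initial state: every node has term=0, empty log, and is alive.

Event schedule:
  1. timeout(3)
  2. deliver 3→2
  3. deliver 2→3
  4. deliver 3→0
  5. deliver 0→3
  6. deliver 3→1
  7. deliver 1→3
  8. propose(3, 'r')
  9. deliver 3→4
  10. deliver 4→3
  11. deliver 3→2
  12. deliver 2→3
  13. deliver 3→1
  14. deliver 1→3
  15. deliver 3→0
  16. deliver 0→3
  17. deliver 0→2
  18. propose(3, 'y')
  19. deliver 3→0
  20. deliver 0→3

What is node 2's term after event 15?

step 1 timeout(3): 3={cand,t=1,log=-}
step 2 deliver 3→2: 2={foll,t=1,log=-}
step 3 deliver 2→3: —
step 4 deliver 3→0: 0={foll,t=1,log=-}
step 5 deliver 0→3: 3={lead,t=1,log=-}
step 6 deliver 3→1: 1={foll,t=1,log=-}
step 7 deliver 1→3: —
step 8 propose(3,'r'): 3={lead,t=1,log=r}
step 9 deliver 3→4: 4={foll,t=1,log=-}
step 10 deliver 4→3: —
step 11 deliver 3→2: 2={foll,t=1,log=r}
step 12 deliver 2→3: —
step 13 deliver 3→1: 1={foll,t=1,log=r}
step 14 deliver 1→3: —
step 15 deliver 3→0: 0={foll,t=1,log=r}

1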